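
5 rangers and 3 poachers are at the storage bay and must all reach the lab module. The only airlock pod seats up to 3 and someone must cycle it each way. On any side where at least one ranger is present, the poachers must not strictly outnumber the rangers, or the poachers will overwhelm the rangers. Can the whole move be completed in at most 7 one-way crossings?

Yes

Yes — this plan uses 7 crossings (≤ 7):
1. 2 poachers → the lab module.  (the storage bay: 5R 1P; the lab module: 0R 2P)
2. 1 poacher ← the storage bay.  (the storage bay: 5R 2P; the lab module: 0R 1P)
3. 2 rangers and 1 poacher → the lab module.  (the storage bay: 3R 1P; the lab module: 2R 2P)
4. 1 poacher ← the storage bay.  (the storage bay: 3R 2P; the lab module: 2R 1P)
5. 1 ranger and 2 poachers → the lab module.  (the storage bay: 2R 0P; the lab module: 3R 3P)
6. 1 poacher ← the storage bay.  (the storage bay: 2R 1P; the lab module: 3R 2P)
7. 2 rangers and 1 poacher → the lab module.  (the storage bay: 0R 0P; the lab module: 5R 3P)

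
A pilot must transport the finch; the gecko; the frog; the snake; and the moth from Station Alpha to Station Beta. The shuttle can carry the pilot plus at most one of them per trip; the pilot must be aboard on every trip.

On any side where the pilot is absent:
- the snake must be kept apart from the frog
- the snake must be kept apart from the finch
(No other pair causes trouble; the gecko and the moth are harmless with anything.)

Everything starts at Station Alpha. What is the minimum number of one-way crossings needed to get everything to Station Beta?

11

Counting alone: the pilot can take at most 1 across per trip to Station Beta, so moving all 5 needs at least 5 loaded trips out, with a return between consecutive ones — at least 9 crossings.
The safety rule pushes this higher. Following every safe sequence of crossings, the most of the 5 that can be at Station Beta as the shuttle arrives there on crossing 9 is 4 — never all 5.
So no plan with fewer than 11 crossings exists, and this one achieves 11:
1. Pilot goes to Station Beta with the snake.
2. Pilot goes back to Station Alpha alone.
3. Pilot goes to Station Beta with the finch.
4. Pilot goes back to Station Alpha with the snake.
5. Pilot goes to Station Beta with the frog.
6. Pilot goes back to Station Alpha alone.
7. Pilot goes to Station Beta with the gecko.
8. Pilot goes back to Station Alpha alone.
9. Pilot goes to Station Beta with the moth.
10. Pilot goes back to Station Alpha alone.
11. Pilot goes to Station Beta with the snake.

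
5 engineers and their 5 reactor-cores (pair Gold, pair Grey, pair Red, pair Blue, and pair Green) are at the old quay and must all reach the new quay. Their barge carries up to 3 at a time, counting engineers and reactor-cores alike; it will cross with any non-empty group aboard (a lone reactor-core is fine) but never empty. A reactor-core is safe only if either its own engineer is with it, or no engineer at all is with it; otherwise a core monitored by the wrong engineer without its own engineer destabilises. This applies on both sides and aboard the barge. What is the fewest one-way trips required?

11

Counting alone: each trip to the new quay takes at most 3 across and each return brings at least 1 back, so after t trips out (and t−1 returns) at most 3t − (t−1) of the 10 are across; that first reaches 10 at t = 5, so at least 9 crossings are needed.
The safety rule pushes this higher. Following every safe sequence of crossings, the most of the 10 that can be at the new quay as the barge arrives there on crossing 9 is 9 — never all 10.
So no plan with fewer than 11 crossings exists, and this one achieves 11:
1. engineer Gold and reactor-core Gold cross → the new quay.
2. engineer Gold crosses ← the old quay.
3. reactor-core Blue, reactor-core Grey, and reactor-core Red cross → the new quay.
4. reactor-core Gold crosses ← the old quay.
5. engineer Blue, engineer Grey, and engineer Red cross → the new quay.
6. engineer Grey and reactor-core Grey cross ← the old quay.
7. engineer Gold, engineer Green, and engineer Grey cross → the new quay.
8. reactor-core Red crosses ← the old quay.
9. reactor-core Gold and reactor-core Grey cross → the new quay.
10. reactor-core Gold crosses ← the old quay.
11. reactor-core Gold, reactor-core Green, and reactor-core Red cross → the new quay.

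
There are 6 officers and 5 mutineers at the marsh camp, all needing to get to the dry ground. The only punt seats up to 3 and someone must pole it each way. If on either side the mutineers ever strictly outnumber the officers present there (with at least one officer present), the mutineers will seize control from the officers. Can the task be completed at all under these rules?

Yes

1. 3 mutineers → the dry ground.  (the marsh camp: 6O 2M; the dry ground: 0O 3M)
2. 1 mutineer ← the marsh camp.  (the marsh camp: 6O 3M; the dry ground: 0O 2M)
3. 3 officers → the dry ground.  (the marsh camp: 3O 3M; the dry ground: 3O 2M)
4. 1 officer ← the marsh camp.  (the marsh camp: 4O 3M; the dry ground: 2O 2M)
5. 2 officers and 1 mutineer → the dry ground.  (the marsh camp: 2O 2M; the dry ground: 4O 3M)
6. 1 officer ← the marsh camp.  (the marsh camp: 3O 2M; the dry ground: 3O 3M)
7. 2 officers and 1 mutineer → the dry ground.  (the marsh camp: 1O 1M; the dry ground: 5O 4M)
8. 1 officer ← the marsh camp.  (the marsh camp: 2O 1M; the dry ground: 4O 4M)
9. 2 officers and 1 mutineer → the dry ground.  (the marsh camp: 0O 0M; the dry ground: 6O 5M)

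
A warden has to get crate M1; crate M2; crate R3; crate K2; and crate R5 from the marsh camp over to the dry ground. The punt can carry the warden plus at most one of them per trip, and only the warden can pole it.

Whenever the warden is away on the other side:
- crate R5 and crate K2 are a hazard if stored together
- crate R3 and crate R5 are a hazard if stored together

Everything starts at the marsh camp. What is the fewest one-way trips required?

11

Counting alone: the warden can take at most 1 across per trip to the dry ground, so moving all 5 needs at least 5 loaded trips out, with a return between consecutive ones — at least 9 crossings.
The safety rule pushes this higher. Following every safe sequence of crossings, the most of the 5 that can be at the dry ground as the punt arrives there on crossing 9 is 4 — never all 5.
So no plan with fewer than 11 crossings exists, and this one achieves 11:
1. Warden goes to the dry ground with crate R5.
2. Warden goes back to the marsh camp alone.
3. Warden goes to the dry ground with crate M1.
4. Warden goes back to the marsh camp alone.
5. Warden goes to the dry ground with crate M2.
6. Warden goes back to the marsh camp alone.
7. Warden goes to the dry ground with crate R3.
8. Warden goes back to the marsh camp with crate R5.
9. Warden goes to the dry ground with crate K2.
10. Warden goes back to the marsh camp alone.
11. Warden goes to the dry ground with crate R5.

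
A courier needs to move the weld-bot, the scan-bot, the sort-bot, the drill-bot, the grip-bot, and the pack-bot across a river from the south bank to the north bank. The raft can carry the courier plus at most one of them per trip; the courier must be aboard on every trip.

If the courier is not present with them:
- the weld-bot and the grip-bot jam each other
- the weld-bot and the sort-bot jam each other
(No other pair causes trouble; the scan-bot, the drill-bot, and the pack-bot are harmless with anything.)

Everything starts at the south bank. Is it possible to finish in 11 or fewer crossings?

No

Counting alone: the courier can take at most 1 across per trip to the north bank, so moving all 6 needs at least 6 loaded trips out, with a return between consecutive ones — at least 11 crossings.
The safety rule pushes this higher. Following every safe sequence of crossings, the most of the 6 that can be at the north bank as the raft arrives there on crossing 11 is 5 — never all 6.
So the move cannot be finished within 11 crossings. (The shortest complete plan takes 13:)
1. Courier goes to the north bank with the weld-bot.
2. Courier goes back to the south bank alone.
3. Courier goes to the north bank with the scan-bot.
4. Courier goes back to the south bank alone.
5. Courier goes to the north bank with the sort-bot.
6. Courier goes back to the south bank with the weld-bot.
7. Courier goes to the north bank with the grip-bot.
8. Courier goes back to the south bank alone.
9. Courier goes to the north bank with the drill-bot.
10. Courier goes back to the south bank alone.
11. Courier goes to the north bank with the pack-bot.
12. Courier goes back to the south bank alone.
13. Courier goes to the north bank with the weld-bot.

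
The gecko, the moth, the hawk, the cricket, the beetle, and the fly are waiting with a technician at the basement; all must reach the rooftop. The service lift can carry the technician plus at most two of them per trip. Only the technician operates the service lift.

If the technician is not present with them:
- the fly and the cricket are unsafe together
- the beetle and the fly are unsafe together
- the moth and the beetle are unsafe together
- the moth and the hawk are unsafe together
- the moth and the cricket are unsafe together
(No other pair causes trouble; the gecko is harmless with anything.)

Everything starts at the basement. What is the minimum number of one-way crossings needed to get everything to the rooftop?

7

Counting alone: the technician can take at most 2 across per trip to the rooftop, so moving all 6 needs at least 3 loaded trips out, with a return between consecutive ones — at least 5 crossings.
The safety rule pushes this higher. Following every safe sequence of crossings, the most of the 6 that can be at the rooftop as the service lift arrives there on crossing 5 is 5 — never all 6.
So no plan with fewer than 7 crossings exists, and this one achieves 7:
1. Technician goes to the rooftop with the fly and the moth.  [the basement: the beetle, the cricket, the gecko, the hawk | the rooftop: the fly, the moth]
2. Technician goes back to the basement alone.  [the basement: the beetle, the cricket, the gecko, the hawk | the rooftop: the fly, the moth]
3. Technician goes to the rooftop with the gecko and the hawk.  [the basement: the beetle, the cricket | the rooftop: the fly, the gecko, the hawk, the moth]
4. Technician goes back to the basement with the moth.  [the basement: the beetle, the cricket, the moth | the rooftop: the fly, the gecko, the hawk]
5. Technician goes to the rooftop with the beetle and the cricket.  [the basement: the moth | the rooftop: the beetle, the cricket, the fly, the gecko, the hawk]
6. Technician goes back to the basement with the fly.  [the basement: the fly, the moth | the rooftop: the beetle, the cricket, the gecko, the hawk]
7. Technician goes to the rooftop with the fly and the moth.  [the basement: — | the rooftop: the beetle, the cricket, the fly, the gecko, the hawk, the moth]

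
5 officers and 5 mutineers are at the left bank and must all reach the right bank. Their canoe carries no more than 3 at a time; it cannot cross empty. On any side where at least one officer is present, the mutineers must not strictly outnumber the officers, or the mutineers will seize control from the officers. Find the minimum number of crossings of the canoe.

Counting alone: each trip to the right bank takes at most 3 across and each return brings at least 1 back, so after t trips out (and t−1 returns) at most 3t − (t−1) of the 10 are across; that first reaches 10 at t = 5, so at least 9 crossings are needed.
The safety rule pushes this higher. Following every safe sequence of crossings, the most of the 10 that can be at the right bank as the canoe arrives there on crossing 9 is 9 — never all 10.
So no plan with fewer than 11 crossings exists, and this one achieves 11:
1. 2 mutineers → the right bank.  (the left bank: 5O 3M; the right bank: 0O 2M)
2. 1 mutineer ← the left bank.  (the left bank: 5O 4M; the right bank: 0O 1M)
3. 3 mutineers → the right bank.  (the left bank: 5O 1M; the right bank: 0O 4M)
4. 1 mutineer ← the left bank.  (the left bank: 5O 2M; the right bank: 0O 3M)
5. 3 officers → the right bank.  (the left bank: 2O 2M; the right bank: 3O 3M)
6. 1 officer and 1 mutineer ← the left bank.  (the left bank: 3O 3M; the right bank: 2O 2M)
7. 3 officers → the right bank.  (the left bank: 0O 3M; the right bank: 5O 2M)
8. 1 mutineer ← the left bank.  (the left bank: 0O 4M; the right bank: 5O 1M)
9. 2 mutineers → the right bank.  (the left bank: 0O 2M; the right bank: 5O 3M)
10. 1 mutineer ← the left bank.  (the left bank: 0O 3M; the right bank: 5O 2M)
11. 3 mutineers → the right bank.  (the left bank: 0O 0M; the right bank: 5O 5M)

11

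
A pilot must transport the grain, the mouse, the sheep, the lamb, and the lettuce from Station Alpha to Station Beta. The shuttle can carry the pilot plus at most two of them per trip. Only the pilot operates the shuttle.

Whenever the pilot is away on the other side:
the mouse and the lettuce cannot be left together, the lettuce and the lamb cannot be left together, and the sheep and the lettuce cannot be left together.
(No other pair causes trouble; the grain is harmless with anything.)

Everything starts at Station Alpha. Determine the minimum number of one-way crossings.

Counting alone: the pilot can take at most 2 across per trip to Station Beta, so moving all 5 needs at least 3 loaded trips out, with a return between consecutive ones — at least 5 crossings.
The plan below uses exactly 5 crossings, so it is optimal:
1. Pilot goes to Station Beta with the grain and the lettuce.
2. Pilot goes back to Station Alpha alone.
3. Pilot goes to Station Beta with the mouse and the sheep.
4. Pilot goes back to Station Alpha with the lettuce.
5. Pilot goes to Station Beta with the lamb and the lettuce.

5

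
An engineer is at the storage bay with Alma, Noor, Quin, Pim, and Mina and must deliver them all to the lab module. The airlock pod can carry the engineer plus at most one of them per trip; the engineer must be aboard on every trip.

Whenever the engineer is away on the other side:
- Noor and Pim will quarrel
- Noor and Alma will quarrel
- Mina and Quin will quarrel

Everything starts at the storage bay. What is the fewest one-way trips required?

Whatever the first load, the items left behind include a forbidden pair without the engineer. No opening move is safe, so no plan exists.

impossible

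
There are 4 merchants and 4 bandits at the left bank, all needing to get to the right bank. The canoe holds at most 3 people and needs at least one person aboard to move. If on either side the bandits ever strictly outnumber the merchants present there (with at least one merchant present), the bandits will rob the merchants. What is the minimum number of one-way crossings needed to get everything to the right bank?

9

Counting alone: each trip to the right bank takes at most 3 across and each return brings at least 1 back, so after t trips out (and t−1 returns) at most 3t − (t−1) of the 8 are across; that first reaches 8 at t = 4, so at least 7 crossings are needed.
The safety rule pushes this higher. Following every safe sequence of crossings, the most of the 8 that can be at the right bank as the canoe arrives there on crossing 7 is 7 — never all 8.
So no plan with fewer than 9 crossings exists, and this one achieves 9:
1. 2 bandits → the right bank.  (the left bank: 4M 2B; the right bank: 0M 2B)
2. 1 bandit ← the left bank.  (the left bank: 4M 3B; the right bank: 0M 1B)
3. 3 bandits → the right bank.  (the left bank: 4M 0B; the right bank: 0M 4B)
4. 1 bandit ← the left bank.  (the left bank: 4M 1B; the right bank: 0M 3B)
5. 3 merchants → the right bank.  (the left bank: 1M 1B; the right bank: 3M 3B)
6. 1 merchant and 1 bandit ← the left bank.  (the left bank: 2M 2B; the right bank: 2M 2B)
7. 2 merchants → the right bank.  (the left bank: 0M 2B; the right bank: 4M 2B)
8. 1 bandit ← the left bank.  (the left bank: 0M 3B; the right bank: 4M 1B)
9. 3 bandits → the right bank.  (the left bank: 0M 0B; the right bank: 4M 4B)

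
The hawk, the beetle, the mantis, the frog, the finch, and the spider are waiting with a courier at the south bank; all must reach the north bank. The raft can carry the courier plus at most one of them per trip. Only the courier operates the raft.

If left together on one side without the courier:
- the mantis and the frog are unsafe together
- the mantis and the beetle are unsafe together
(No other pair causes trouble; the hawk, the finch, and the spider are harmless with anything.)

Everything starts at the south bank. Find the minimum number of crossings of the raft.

13

Counting alone: the courier can take at most 1 across per trip to the north bank, so moving all 6 needs at least 6 loaded trips out, with a return between consecutive ones — at least 11 crossings.
The safety rule pushes this higher. Following every safe sequence of crossings, the most of the 6 that can be at the north bank as the raft arrives there on crossing 11 is 5 — never all 6.
So no plan with fewer than 13 crossings exists, and this one achieves 13:
1. Courier goes to the north bank with the mantis.
2. Courier goes back to the south bank alone.
3. Courier goes to the north bank with the hawk.
4. Courier goes back to the south bank alone.
5. Courier goes to the north bank with the beetle.
6. Courier goes back to the south bank with the mantis.
7. Courier goes to the north bank with the frog.
8. Courier goes back to the south bank alone.
9. Courier goes to the north bank with the finch.
10. Courier goes back to the south bank alone.
11. Courier goes to the north bank with the spider.
12. Courier goes back to the south bank alone.
13. Courier goes to the north bank with the mantis.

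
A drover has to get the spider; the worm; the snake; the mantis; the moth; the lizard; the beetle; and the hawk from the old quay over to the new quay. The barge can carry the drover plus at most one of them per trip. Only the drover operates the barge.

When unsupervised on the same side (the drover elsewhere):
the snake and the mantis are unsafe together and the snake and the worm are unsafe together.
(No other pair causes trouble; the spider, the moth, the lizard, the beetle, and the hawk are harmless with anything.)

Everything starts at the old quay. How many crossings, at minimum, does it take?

17

Counting alone: the drover can take at most 1 across per trip to the new quay, so moving all 8 needs at least 8 loaded trips out, with a return between consecutive ones — at least 15 crossings.
The safety rule pushes this higher. Following every safe sequence of crossings, the most of the 8 that can be at the new quay as the barge arrives there on crossing 15 is 7 — never all 8.
So no plan with fewer than 17 crossings exists, and this one achieves 17:
1. Drover goes to the new quay with the snake.
2. Drover goes back to the old quay alone.
3. Drover goes to the new quay with the spider.
4. Drover goes back to the old quay alone.
5. Drover goes to the new quay with the worm.
6. Drover goes back to the old quay with the snake.
7. Drover goes to the new quay with the mantis.
8. Drover goes back to the old quay alone.
9. Drover goes to the new quay with the moth.
10. Drover goes back to the old quay alone.
11. Drover goes to the new quay with the lizard.
12. Drover goes back to the old quay alone.
13. Drover goes to the new quay with the beetle.
14. Drover goes back to the old quay alone.
15. Drover goes to the new quay with the hawk.
16. Drover goes back to the old quay alone.
17. Drover goes to the new quay with the snake.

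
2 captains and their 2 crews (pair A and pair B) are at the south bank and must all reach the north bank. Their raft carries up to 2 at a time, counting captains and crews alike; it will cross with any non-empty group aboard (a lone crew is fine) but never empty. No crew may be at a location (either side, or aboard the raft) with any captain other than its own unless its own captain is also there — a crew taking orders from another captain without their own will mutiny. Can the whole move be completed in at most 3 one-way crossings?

Counting alone: each trip to the north bank takes at most 2 across and each return brings at least 1 back, so after t trips out (and t−1 returns) at most 2t − (t−1) of the 4 are across; that first reaches 4 at t = 3, so at least 5 crossings are needed.
Since 3 < 5, 3 crossings cannot be enough. (The shortest complete plan in fact takes 5:)
1. captain A and crew A cross → the north bank.
2. captain A crosses ← the south bank.
3. captain A and captain B cross → the north bank.
4. captain B crosses ← the south bank.
5. captain B and crew B cross → the north bank.

No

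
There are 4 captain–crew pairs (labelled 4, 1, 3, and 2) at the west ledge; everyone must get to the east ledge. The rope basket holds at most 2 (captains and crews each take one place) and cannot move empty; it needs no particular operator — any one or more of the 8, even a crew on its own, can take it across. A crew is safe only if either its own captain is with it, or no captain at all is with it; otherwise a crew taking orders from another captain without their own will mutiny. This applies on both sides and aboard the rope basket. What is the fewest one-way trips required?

Following every safe sequence of crossings from the start, the most of the 8 that can be at the east ledge as the rope basket arrives there on crossings 1, 3, 5 is 2, 3, 4 respectively; the best ever achieved is 4 of 8.
From crossing 7 on, no configuration arises that was not already reachable earlier: only 44 distinct safe configurations (who is on which side, and where the rope basket is) can ever be reached, none of them has everyone across, and every continuation just revisits them. So no valid plan exists.

impossible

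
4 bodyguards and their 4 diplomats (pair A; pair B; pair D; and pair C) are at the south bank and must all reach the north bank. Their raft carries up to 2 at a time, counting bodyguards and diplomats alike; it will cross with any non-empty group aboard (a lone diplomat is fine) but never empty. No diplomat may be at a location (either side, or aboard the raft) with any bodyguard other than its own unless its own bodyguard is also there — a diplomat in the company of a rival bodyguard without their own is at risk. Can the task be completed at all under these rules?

No

Following every safe sequence of crossings from the start, the most of the 8 that can be at the north bank as the raft arrives there on crossings 1, 3, 5 is 2, 3, 4 respectively; the best ever achieved is 4 of 8.
From crossing 7 on, no configuration arises that was not already reachable earlier: only 44 distinct safe configurations (who is on which side, and where the raft is) can ever be reached, none of them has everyone across, and every continuation just revisits them. So no valid plan exists.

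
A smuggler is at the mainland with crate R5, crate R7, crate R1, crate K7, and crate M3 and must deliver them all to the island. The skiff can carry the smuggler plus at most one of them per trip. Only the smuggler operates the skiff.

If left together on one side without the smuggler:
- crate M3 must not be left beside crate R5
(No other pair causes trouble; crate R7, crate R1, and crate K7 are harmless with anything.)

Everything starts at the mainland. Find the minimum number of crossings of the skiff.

9

Counting alone: the smuggler can take at most 1 across per trip to the island, so moving all 5 needs at least 5 loaded trips out, with a return between consecutive ones — at least 9 crossings.
The plan below uses exactly 9 crossings, so it is optimal:
1. Smuggler goes to the island with crate R5.  [the mainland: crate K7, crate M3, crate R1, crate R7 | the island: crate R5]
2. Smuggler goes back to the mainland alone.  [the mainland: crate K7, crate M3, crate R1, crate R7 | the island: crate R5]
3. Smuggler goes to the island with crate R7.  [the mainland: crate K7, crate M3, crate R1 | the island: crate R5, crate R7]
4. Smuggler goes back to the mainland alone.  [the mainland: crate K7, crate M3, crate R1 | the island: crate R5, crate R7]
5. Smuggler goes to the island with crate R1.  [the mainland: crate K7, crate M3 | the island: crate R1, crate R5, crate R7]
6. Smuggler goes back to the mainland alone.  [the mainland: crate K7, crate M3 | the island: crate R1, crate R5, crate R7]
7. Smuggler goes to the island with crate K7.  [the mainland: crate M3 | the island: crate K7, crate R1, crate R5, crate R7]
8. Smuggler goes back to the mainland alone.  [the mainland: crate M3 | the island: crate K7, crate R1, crate R5, crate R7]
9. Smuggler goes to the island with crate M3.  [the mainland: — | the island: crate K7, crate M3, crate R1, crate R5, crate R7]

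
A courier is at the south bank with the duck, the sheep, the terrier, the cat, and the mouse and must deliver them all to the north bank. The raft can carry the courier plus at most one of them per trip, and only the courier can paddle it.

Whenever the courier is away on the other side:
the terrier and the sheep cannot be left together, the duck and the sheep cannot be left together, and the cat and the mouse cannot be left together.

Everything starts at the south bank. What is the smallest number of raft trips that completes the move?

impossible

Whatever the first load, the items left behind include a forbidden pair without the courier. No opening move is safe, so no plan exists.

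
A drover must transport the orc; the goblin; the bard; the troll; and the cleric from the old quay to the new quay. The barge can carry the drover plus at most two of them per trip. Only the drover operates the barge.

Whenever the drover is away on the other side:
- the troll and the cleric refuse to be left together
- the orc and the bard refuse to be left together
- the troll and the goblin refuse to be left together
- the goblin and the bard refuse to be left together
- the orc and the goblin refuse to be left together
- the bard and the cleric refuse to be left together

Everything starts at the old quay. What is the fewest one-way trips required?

impossible

Whatever the first load, the items left behind include a forbidden pair without the drover. No opening move is safe, so no plan exists.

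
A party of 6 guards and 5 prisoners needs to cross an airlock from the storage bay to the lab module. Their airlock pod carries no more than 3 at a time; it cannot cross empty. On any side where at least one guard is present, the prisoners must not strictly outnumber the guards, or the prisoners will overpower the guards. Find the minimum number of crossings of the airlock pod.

Counting alone: each trip to the lab module takes at most 3 across and each return brings at least 1 back, so after t trips out (and t−1 returns) at most 3t − (t−1) of the 11 are across; that first reaches 11 at t = 5, so at least 9 crossings are needed.
The plan below uses exactly 9 crossings, so it is optimal:
1. 3 prisoners → the lab module.  (the storage bay: 6G 2P; the lab module: 0G 3P)
2. 1 prisoner ← the storage bay.  (the storage bay: 6G 3P; the lab module: 0G 2P)
3. 3 guards → the lab module.  (the storage bay: 3G 3P; the lab module: 3G 2P)
4. 1 guard ← the storage bay.  (the storage bay: 4G 3P; the lab module: 2G 2P)
5. 2 guards and 1 prisoner → the lab module.  (the storage bay: 2G 2P; the lab module: 4G 3P)
6. 1 guard ← the storage bay.  (the storage bay: 3G 2P; the lab module: 3G 3P)
7. 2 guards and 1 prisoner → the lab module.  (the storage bay: 1G 1P; the lab module: 5G 4P)
8. 1 guard ← the storage bay.  (the storage bay: 2G 1P; the lab module: 4G 4P)
9. 2 guards and 1 prisoner → the lab module.  (the storage bay: 0G 0P; the lab module: 6G 5P)

9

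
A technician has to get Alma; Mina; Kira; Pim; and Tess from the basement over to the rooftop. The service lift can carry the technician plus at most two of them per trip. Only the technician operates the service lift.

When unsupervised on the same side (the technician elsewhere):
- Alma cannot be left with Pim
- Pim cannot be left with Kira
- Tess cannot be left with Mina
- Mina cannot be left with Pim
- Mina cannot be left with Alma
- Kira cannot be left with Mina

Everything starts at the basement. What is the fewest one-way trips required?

Counting alone: the technician can take at most 2 across per trip to the rooftop, so moving all 5 needs at least 3 loaded trips out, with a return between consecutive ones — at least 5 crossings.
The safety rule pushes this higher. Following every safe sequence of crossings, the most of the 5 that can be at the rooftop as the service lift arrives there on crossing 5 is 4 — never all 5.
So no plan with fewer than 7 crossings exists, and this one achieves 7:
1. Technician goes to the rooftop with Mina and Pim.  [the basement: Alma, Kira, Tess | the rooftop: Mina, Pim]
2. Technician goes back to the basement with Mina.  [the basement: Alma, Kira, Mina, Tess | the rooftop: Pim]
3. Technician goes to the rooftop with Mina and Tess.  [the basement: Alma, Kira | the rooftop: Mina, Pim, Tess]
4. Technician goes back to the basement with Mina.  [the basement: Alma, Kira, Mina | the rooftop: Pim, Tess]
5. Technician goes to the rooftop with Alma and Kira.  [the basement: Mina | the rooftop: Alma, Kira, Pim, Tess]
6. Technician goes back to the basement with Pim.  [the basement: Mina, Pim | the rooftop: Alma, Kira, Tess]
7. Technician goes to the rooftop with Mina and Pim.  [the basement: — | the rooftop: Alma, Kira, Mina, Pim, Tess]

7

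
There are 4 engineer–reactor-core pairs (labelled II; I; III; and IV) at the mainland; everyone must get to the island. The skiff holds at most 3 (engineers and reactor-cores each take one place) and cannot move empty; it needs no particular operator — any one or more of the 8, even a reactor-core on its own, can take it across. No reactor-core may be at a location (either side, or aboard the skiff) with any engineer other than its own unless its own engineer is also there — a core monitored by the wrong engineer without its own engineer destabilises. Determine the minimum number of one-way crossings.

Counting alone: each trip to the island takes at most 3 across and each return brings at least 1 back, so after t trips out (and t−1 returns) at most 3t − (t−1) of the 8 are across; that first reaches 8 at t = 4, so at least 7 crossings are needed.
The safety rule pushes this higher. Following every safe sequence of crossings, the most of the 8 that can be at the island as the skiff arrives there on crossing 7 is 7 — never all 8.
So no plan with fewer than 9 crossings exists, and this one achieves 9:
1. engineer II and reactor-core II cross → the island.
2. engineer II crosses ← the mainland.
3. engineer I, engineer II, and reactor-core I cross → the island.
4. engineer II and reactor-core II cross ← the mainland.
5. engineer II, engineer III, and engineer IV cross → the island.
6. reactor-core I crosses ← the mainland.
7. reactor-core I and reactor-core II cross → the island.
8. reactor-core II crosses ← the mainland.
9. reactor-core II, reactor-core III, and reactor-core IV cross → the island.

9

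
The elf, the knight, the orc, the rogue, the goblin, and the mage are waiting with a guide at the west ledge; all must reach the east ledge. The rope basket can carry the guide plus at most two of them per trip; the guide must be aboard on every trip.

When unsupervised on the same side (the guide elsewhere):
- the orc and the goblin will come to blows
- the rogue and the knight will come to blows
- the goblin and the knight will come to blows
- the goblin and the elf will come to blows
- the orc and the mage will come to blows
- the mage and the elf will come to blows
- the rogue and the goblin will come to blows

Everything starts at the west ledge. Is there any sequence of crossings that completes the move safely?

No

Whatever the first load, the items left behind include a forbidden pair without the guide. No opening move is safe, so no plan exists.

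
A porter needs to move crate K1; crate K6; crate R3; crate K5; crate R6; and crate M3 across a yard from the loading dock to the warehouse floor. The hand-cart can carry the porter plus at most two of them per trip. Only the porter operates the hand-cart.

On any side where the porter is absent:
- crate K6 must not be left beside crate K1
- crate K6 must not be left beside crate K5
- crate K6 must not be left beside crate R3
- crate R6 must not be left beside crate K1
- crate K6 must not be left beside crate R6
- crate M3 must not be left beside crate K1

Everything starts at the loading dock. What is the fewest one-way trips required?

Counting alone: the porter can take at most 2 across per trip to the warehouse floor, so moving all 6 needs at least 3 loaded trips out, with a return between consecutive ones — at least 5 crossings.
The safety rule pushes this higher. Following every safe sequence of crossings, the most of the 6 that can be at the warehouse floor as the hand-cart arrives there on crossings 5, 7 is 4, 5 respectively — never all 6.
So no plan with fewer than 9 crossings exists, and this one achieves 9:
1. Porter goes to the warehouse floor with crate K1 and crate K6.  [the loading dock: crate K5, crate M3, crate R3, crate R6 | the warehouse floor: crate K1, crate K6]
2. Porter goes back to the loading dock with crate K1.  [the loading dock: crate K1, crate K5, crate M3, crate R3, crate R6 | the warehouse floor: crate K6]
3. Porter goes to the warehouse floor with crate K1 and crate R3.  [the loading dock: crate K5, crate M3, crate R6 | the warehouse floor: crate K1, crate K6, crate R3]
4. Porter goes back to the loading dock with crate K6.  [the loading dock: crate K5, crate K6, crate M3, crate R6 | the warehouse floor: crate K1, crate R3]
5. Porter goes to the warehouse floor with crate K5 and crate K6.  [the loading dock: crate M3, crate R6 | the warehouse floor: crate K1, crate K5, crate K6, crate R3]
6. Porter goes back to the loading dock with crate K6.  [the loading dock: crate K6, crate M3, crate R6 | the warehouse floor: crate K1, crate K5, crate R3]
7. Porter goes to the warehouse floor with crate M3 and crate R6.  [the loading dock: crate K6 | the warehouse floor: crate K1, crate K5, crate M3, crate R3, crate R6]
8. Porter goes back to the loading dock with crate K1.  [the loading dock: crate K1, crate K6 | the warehouse floor: crate K5, crate M3, crate R3, crate R6]
9. Porter goes to the warehouse floor with crate K1 and crate K6.  [the loading dock: — | the warehouse floor: crate K1, crate K5, crate K6, crate M3, crate R3, crate R6]

9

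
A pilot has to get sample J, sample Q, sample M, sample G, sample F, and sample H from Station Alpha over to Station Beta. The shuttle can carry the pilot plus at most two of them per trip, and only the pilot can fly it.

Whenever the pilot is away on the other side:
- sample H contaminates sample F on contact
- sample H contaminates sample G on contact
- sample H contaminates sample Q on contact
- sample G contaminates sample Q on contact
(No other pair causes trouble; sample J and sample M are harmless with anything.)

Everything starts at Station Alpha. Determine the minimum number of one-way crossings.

Counting alone: the pilot can take at most 2 across per trip to Station Beta, so moving all 6 needs at least 3 loaded trips out, with a return between consecutive ones — at least 5 crossings.
The safety rule pushes this higher. Following every safe sequence of crossings, the most of the 6 that can be at Station Beta as the shuttle arrives there on crossings 5, 7 is 4, 5 respectively — never all 6.
So no plan with fewer than 9 crossings exists, and this one achieves 9:
1. Pilot goes to Station Beta with sample H and sample Q.
2. Pilot goes back to Station Alpha with sample Q.
3. Pilot goes to Station Beta with sample J and sample Q.
4. Pilot goes back to Station Alpha with sample Q.
5. Pilot goes to Station Beta with sample M and sample Q.
6. Pilot goes back to Station Alpha with sample Q.
7. Pilot goes to Station Beta with sample F and sample Q.
8. Pilot goes back to Station Alpha with sample H.
9. Pilot goes to Station Beta with sample G and sample H.

9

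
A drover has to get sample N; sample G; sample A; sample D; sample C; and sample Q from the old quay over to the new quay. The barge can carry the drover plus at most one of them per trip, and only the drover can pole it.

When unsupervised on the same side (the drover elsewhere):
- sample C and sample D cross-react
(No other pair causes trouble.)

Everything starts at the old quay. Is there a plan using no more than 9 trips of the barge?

Counting alone: the drover can take at most 1 across per trip to the new quay, so moving all 6 needs at least 6 loaded trips out, with a return between consecutive ones — at least 11 crossings.
Since 9 < 11, 9 crossings cannot be enough. (The shortest complete plan in fact takes 11:)
1. Drover goes to the new quay with sample D.
2. Drover goes back to the old quay alone.
3. Drover goes to the new quay with sample N.
4. Drover goes back to the old quay alone.
5. Drover goes to the new quay with sample G.
6. Drover goes back to the old quay alone.
7. Drover goes to the new quay with sample A.
8. Drover goes back to the old quay alone.
9. Drover goes to the new quay with sample Q.
10. Drover goes back to the old quay alone.
11. Drover goes to the new quay with sample C.

No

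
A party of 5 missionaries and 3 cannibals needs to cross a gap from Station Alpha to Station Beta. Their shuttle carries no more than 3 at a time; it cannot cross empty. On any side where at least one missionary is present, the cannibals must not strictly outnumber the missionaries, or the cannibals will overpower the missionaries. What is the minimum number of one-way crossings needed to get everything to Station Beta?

7

Counting alone: each trip to Station Beta takes at most 3 across and each return brings at least 1 back, so after t trips out (and t−1 returns) at most 3t − (t−1) of the 8 are across; that first reaches 8 at t = 4, so at least 7 crossings are needed.
The plan below uses exactly 7 crossings, so it is optimal:
1. 2 cannibals → Station Beta.  (Station Alpha: 5M 1C; Station Beta: 0M 2C)
2. 1 cannibal ← Station Alpha.  (Station Alpha: 5M 2C; Station Beta: 0M 1C)
3. 2 missionaries and 1 cannibal → Station Beta.  (Station Alpha: 3M 1C; Station Beta: 2M 2C)
4. 1 cannibal ← Station Alpha.  (Station Alpha: 3M 2C; Station Beta: 2M 1C)
5. 1 missionary and 2 cannibals → Station Beta.  (Station Alpha: 2M 0C; Station Beta: 3M 3C)
6. 1 cannibal ← Station Alpha.  (Station Alpha: 2M 1C; Station Beta: 3M 2C)
7. 2 missionaries and 1 cannibal → Station Beta.  (Station Alpha: 0M 0C; Station Beta: 5M 3C)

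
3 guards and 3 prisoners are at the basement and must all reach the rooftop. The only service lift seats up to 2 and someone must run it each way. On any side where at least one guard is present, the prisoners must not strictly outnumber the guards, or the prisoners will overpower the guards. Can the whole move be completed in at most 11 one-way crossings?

Yes — this plan uses 11 crossings (≤ 11):
1. 2 prisoners → the rooftop.  (the basement: 3G 1P; the rooftop: 0G 2P)
2. 1 prisoner ← the basement.  (the basement: 3G 2P; the rooftop: 0G 1P)
3. 2 prisoners → the rooftop.  (the basement: 3G 0P; the rooftop: 0G 3P)
4. 1 prisoner ← the basement.  (the basement: 3G 1P; the rooftop: 0G 2P)
5. 2 guards → the rooftop.  (the basement: 1G 1P; the rooftop: 2G 2P)
6. 1 guard and 1 prisoner ← the basement.  (the basement: 2G 2P; the rooftop: 1G 1P)
7. 2 guards → the rooftop.  (the basement: 0G 2P; the rooftop: 3G 1P)
8. 1 prisoner ← the basement.  (the basement: 0G 3P; the rooftop: 3G 0P)
9. 2 prisoners → the rooftop.  (the basement: 0G 1P; the rooftop: 3G 2P)
10. 1 prisoner ← the basement.  (the basement: 0G 2P; the rooftop: 3G 1P)
11. 2 prisoners → the rooftop.  (the basement: 0G 0P; the rooftop: 3G 3P)

Yes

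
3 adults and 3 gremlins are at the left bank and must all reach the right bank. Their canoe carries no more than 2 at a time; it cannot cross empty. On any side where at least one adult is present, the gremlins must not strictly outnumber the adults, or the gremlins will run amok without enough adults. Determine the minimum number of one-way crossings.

11

Counting alone: each trip to the right bank takes at most 2 across and each return brings at least 1 back, so after t trips out (and t−1 returns) at most 2t − (t−1) of the 6 are across; that first reaches 6 at t = 5, so at least 9 crossings are needed.
The safety rule pushes this higher. Following every safe sequence of crossings, the most of the 6 that can be at the right bank as the canoe arrives there on crossing 9 is 5 — never all 6.
So no plan with fewer than 11 crossings exists, and this one achieves 11:
1. 2 gremlins → the right bank.  (the left bank: 3A 1G; the right bank: 0A 2G)
2. 1 gremlin ← the left bank.  (the left bank: 3A 2G; the right bank: 0A 1G)
3. 2 gremlins → the right bank.  (the left bank: 3A 0G; the right bank: 0A 3G)
4. 1 gremlin ← the left bank.  (the left bank: 3A 1G; the right bank: 0A 2G)
5. 2 adults → the right bank.  (the left bank: 1A 1G; the right bank: 2A 2G)
6. 1 adult and 1 gremlin ← the left bank.  (the left bank: 2A 2G; the right bank: 1A 1G)
7. 2 adults → the right bank.  (the left bank: 0A 2G; the right bank: 3A 1G)
8. 1 gremlin ← the left bank.  (the left bank: 0A 3G; the right bank: 3A 0G)
9. 2 gremlins → the right bank.  (the left bank: 0A 1G; the right bank: 3A 2G)
10. 1 gremlin ← the left bank.  (the left bank: 0A 2G; the right bank: 3A 1G)
11. 2 gremlins → the right bank.  (the left bank: 0A 0G; the right bank: 3A 3G)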